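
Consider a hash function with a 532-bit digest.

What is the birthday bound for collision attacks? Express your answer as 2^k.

Step 1: The birthday paradox gives collision probability ~50% after sqrt(2^n) = 2^(n/2) hashes.
Step 2: For 532-bit output: 2^(532/2) = 2^266.
Step 3: Approximately 2^266 hash computations needed.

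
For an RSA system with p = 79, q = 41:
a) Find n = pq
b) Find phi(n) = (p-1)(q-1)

Step 1: n = p * q = 79 * 41 = 3239.
Step 2: phi(n) = (p-1)(q-1) = 78 * 40 = 3120.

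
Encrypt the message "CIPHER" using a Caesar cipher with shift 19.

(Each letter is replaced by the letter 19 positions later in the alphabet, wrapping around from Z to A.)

Step 1: For each letter, shift forward by 19 positions (mod 26).
  C (position 2) -> position (2+19) mod 26 = 21 -> V
  I (position 8) -> position (8+19) mod 26 = 1 -> B
  P (position 15) -> position (15+19) mod 26 = 8 -> I
  H (position 7) -> position (7+19) mod 26 = 0 -> A
  E (position 4) -> position (4+19) mod 26 = 23 -> X
  R (position 17) -> position (17+19) mod 26 = 10 -> K
Result: VBIAXK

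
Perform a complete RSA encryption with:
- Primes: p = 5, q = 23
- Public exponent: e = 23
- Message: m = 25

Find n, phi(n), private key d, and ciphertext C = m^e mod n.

Step 1: n = 5 * 23 = 115.
Step 2: phi(n) = (5-1)(23-1) = 4 * 22 = 88.
Step 3: Find d = 23^(-1) mod 88 = 23.
  Verify: 23 * 23 = 529 = 1 (mod 88).
Step 4: C = 25^23 mod 115 = 25.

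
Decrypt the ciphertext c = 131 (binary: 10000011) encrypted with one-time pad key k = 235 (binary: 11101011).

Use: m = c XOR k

Step 1: XOR ciphertext with key:
  Ciphertext: 10000011
  Key:        11101011
  XOR:        01101000
Step 2: Plaintext = 01101000 = 104 in decimal.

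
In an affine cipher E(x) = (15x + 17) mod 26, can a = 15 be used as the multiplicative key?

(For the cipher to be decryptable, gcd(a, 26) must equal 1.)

Step 1: Compute gcd(15, 26).
Step 2: gcd(15, 26) = 1.
Since gcd = 1, 15 is coprime with 26, so it is a valid key.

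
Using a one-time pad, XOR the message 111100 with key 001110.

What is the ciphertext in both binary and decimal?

Step 1: Write out the XOR operation bit by bit:
  Message: 111100
  Key:     001110
  XOR:     110010
Step 2: Convert to decimal: 110010 = 50.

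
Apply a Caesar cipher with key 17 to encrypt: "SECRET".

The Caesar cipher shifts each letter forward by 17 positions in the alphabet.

Step 1: For each letter, shift forward by 17 positions (mod 26).
  S (position 18) -> position (18+17) mod 26 = 9 -> J
  E (position 4) -> position (4+17) mod 26 = 21 -> V
  C (position 2) -> position (2+17) mod 26 = 19 -> T
  R (position 17) -> position (17+17) mod 26 = 8 -> I
  E (position 4) -> position (4+17) mod 26 = 21 -> V
  T (position 19) -> position (19+17) mod 26 = 10 -> K
Result: JVTIVK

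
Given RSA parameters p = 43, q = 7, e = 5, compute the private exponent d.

Step 1: n = 43 * 7 = 301.
Step 2: phi(n) = 42 * 6 = 252.
Step 3: Find d such that 5 * d = 1 (mod 252).
Step 4: d = 5^(-1) mod 252 = 101.
Verification: 5 * 101 = 505 = 2 * 252 + 1.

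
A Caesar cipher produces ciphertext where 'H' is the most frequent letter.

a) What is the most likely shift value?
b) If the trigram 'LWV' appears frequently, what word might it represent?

Step 1: In English, 'E' is the most frequent letter (12.7%).
Step 2: The most frequent ciphertext letter is 'H' (position 7).
Step 3: Shift = (7 - 4) mod 26 = 3.
Step 4: Decrypt 'LWV' by shifting back 3:
  L -> I
  W -> T
  V -> S
Step 5: 'LWV' decrypts to 'ITS'.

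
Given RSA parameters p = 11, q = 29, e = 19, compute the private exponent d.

Step 1: n = 11 * 29 = 319.
Step 2: phi(n) = 10 * 28 = 280.
Step 3: Find d such that 19 * d = 1 (mod 280).
Step 4: d = 19^(-1) mod 280 = 59.
Verification: 19 * 59 = 1121 = 4 * 280 + 1.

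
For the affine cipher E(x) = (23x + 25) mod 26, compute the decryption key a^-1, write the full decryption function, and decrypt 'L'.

Step 1: Find a^-1, the modular inverse of 23 mod 26.
Step 2: We need 23 * a^-1 = 1 (mod 26).
Step 3: 23 * 17 = 391 = 15 * 26 + 1, so a^-1 = 17.
Step 4: D(y) = 17(y - 25) mod 26.
Step 5: Apply to 'L' (y = 11): D(11) = 17 * (11 - 25) mod 26 = 17 * -14 mod 26 = 22 -> 'W'.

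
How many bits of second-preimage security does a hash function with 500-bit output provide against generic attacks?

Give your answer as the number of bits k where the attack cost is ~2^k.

Step 1: The hash has a 500-bit output.
Step 2: Second-preimage resistance means: given a specific input x, it should be infeasible to find a different y with h(y) = h(x).
With a 500-bit output, a generic search for a second preimage costs about 2^500 evaluations (each trial matches the fixed target with probability 2^-500).
Step 3: Security level = 500 bits.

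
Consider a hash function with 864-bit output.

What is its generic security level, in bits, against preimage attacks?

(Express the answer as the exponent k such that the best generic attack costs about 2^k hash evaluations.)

Step 1: The hash has a 864-bit output.
Step 2: Preimage resistance means: given a digest h(x), it should be infeasible to find any input that hashes to it.
With a 864-bit output there are 2^864 possible digests, so a generic brute-force preimage search costs about 2^864 evaluations.
Step 3: Security level = 864 bits.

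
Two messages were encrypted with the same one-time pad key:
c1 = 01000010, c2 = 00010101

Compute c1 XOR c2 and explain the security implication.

Step 1: c1 XOR c2 = (m1 XOR k) XOR (m2 XOR k).
Step 2: By XOR associativity/commutativity: = m1 XOR m2 XOR k XOR k = m1 XOR m2.
Step 3: 01000010 XOR 00010101 = 01010111 = 87.
Step 4: The key cancels out! An attacker learns m1 XOR m2 = 87, revealing the relationship between plaintexts.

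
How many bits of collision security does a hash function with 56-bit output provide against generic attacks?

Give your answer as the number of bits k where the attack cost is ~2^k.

Step 1: The hash has a 56-bit output.
Step 2: Collision resistance means it should be infeasible to find any x != y with h(x) = h(y).
By the birthday bound, a generic collision search succeeds after about sqrt(2^56) = 2^(56/2) = 2^28 evaluations.
Step 3: Security level = 28 bits.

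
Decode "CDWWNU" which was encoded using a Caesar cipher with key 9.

Step 1: Reverse the shift by subtracting 9 from each letter position.
  C (position 2) -> position (2-9) mod 26 = 19 -> T
  D (position 3) -> position (3-9) mod 26 = 20 -> U
  W (position 22) -> position (22-9) mod 26 = 13 -> N
  W (position 22) -> position (22-9) mod 26 = 13 -> N
  N (position 13) -> position (13-9) mod 26 = 4 -> E
  U (position 20) -> position (20-9) mod 26 = 11 -> L
Decrypted message: TUNNEL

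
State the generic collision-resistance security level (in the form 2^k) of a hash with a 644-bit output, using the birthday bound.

Step 1: The birthday paradox gives collision probability ~50% after sqrt(2^n) = 2^(n/2) hashes.
Step 2: For 644-bit output: 2^(644/2) = 2^322.
Step 3: Approximately 2^322 hash computations needed.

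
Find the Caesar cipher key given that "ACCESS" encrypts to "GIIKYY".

Step 1: Compare first letters: A (position 0) -> G (position 6).
Step 2: Shift = (6 - 0) mod 26 = 6.
The shift value is 6.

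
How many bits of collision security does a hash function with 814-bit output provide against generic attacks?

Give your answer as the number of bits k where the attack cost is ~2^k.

Step 1: The hash has a 814-bit output.
Step 2: Collision resistance means it should be infeasible to find any x != y with h(x) = h(y).
By the birthday bound, a generic collision search succeeds after about sqrt(2^814) = 2^(814/2) = 2^407 evaluations.
Step 3: Security level = 407 bits.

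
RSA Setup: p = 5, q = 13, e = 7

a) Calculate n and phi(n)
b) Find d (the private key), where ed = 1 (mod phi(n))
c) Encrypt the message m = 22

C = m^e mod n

Step 1: n = 5 * 13 = 65.
Step 2: phi(n) = (5-1)(13-1) = 4 * 12 = 48.
Step 3: Find d = 7^(-1) mod 48 = 7.
  Verify: 7 * 7 = 49 = 1 (mod 48).
Step 4: C = 22^7 mod 65 = 48.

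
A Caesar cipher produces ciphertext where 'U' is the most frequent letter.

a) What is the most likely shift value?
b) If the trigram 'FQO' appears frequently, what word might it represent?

Step 1: In English, 'E' is the most frequent letter (12.7%).
Step 2: The most frequent ciphertext letter is 'U' (position 20).
Step 3: Shift = (20 - 4) mod 26 = 16.
Step 4: Decrypt 'FQO' by shifting back 16:
  F -> P
  Q -> A
  O -> Y
Step 5: 'FQO' decrypts to 'PAY'.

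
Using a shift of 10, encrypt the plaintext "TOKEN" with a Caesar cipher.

Step 1: For each letter, shift forward by 10 positions (mod 26).
  T (position 19) -> position (19+10) mod 26 = 3 -> D
  O (position 14) -> position (14+10) mod 26 = 24 -> Y
  K (position 10) -> position (10+10) mod 26 = 20 -> U
  E (position 4) -> position (4+10) mod 26 = 14 -> O
  N (position 13) -> position (13+10) mod 26 = 23 -> X
Result: DYUOX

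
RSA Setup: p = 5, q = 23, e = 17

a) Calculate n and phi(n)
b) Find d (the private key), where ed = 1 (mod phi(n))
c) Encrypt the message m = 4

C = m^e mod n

Step 1: n = 5 * 23 = 115.
Step 2: phi(n) = (5-1)(23-1) = 4 * 22 = 88.
Step 3: Find d = 17^(-1) mod 88 = 57.
  Verify: 17 * 57 = 969 = 1 (mod 88).
Step 4: C = 4^17 mod 115 = 94.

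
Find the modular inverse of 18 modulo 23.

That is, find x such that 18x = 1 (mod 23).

Step 1: We need x such that 18 * x = 1 (mod 23).
Step 2: Using the extended Euclidean algorithm or trial:
  18 * 9 = 162 = 7 * 23 + 1.
Step 3: Since 162 mod 23 = 1, the inverse is x = 9.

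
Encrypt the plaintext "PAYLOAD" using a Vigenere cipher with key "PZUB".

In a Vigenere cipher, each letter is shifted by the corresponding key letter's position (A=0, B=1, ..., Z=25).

Step 1: Repeat key to match plaintext length:
  Plaintext: PAYLOAD
  Key:       PZUBPZU
Step 2: Encrypt each letter:
  P(15) + P(15) = (15+15) mod 26 = 4 = E
  A(0) + Z(25) = (0+25) mod 26 = 25 = Z
  Y(24) + U(20) = (24+20) mod 26 = 18 = S
  L(11) + B(1) = (11+1) mod 26 = 12 = M
  O(14) + P(15) = (14+15) mod 26 = 3 = D
  A(0) + Z(25) = (0+25) mod 26 = 25 = Z
  D(3) + U(20) = (3+20) mod 26 = 23 = X
Ciphertext: EZSMDZX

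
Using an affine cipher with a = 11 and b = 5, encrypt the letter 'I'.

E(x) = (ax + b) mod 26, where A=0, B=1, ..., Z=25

Step 1: Convert 'I' to number: x = 8.
Step 2: E(8) = (11 * 8 + 5) mod 26 = 93 mod 26 = 15.
Step 3: Convert 15 back to letter: P.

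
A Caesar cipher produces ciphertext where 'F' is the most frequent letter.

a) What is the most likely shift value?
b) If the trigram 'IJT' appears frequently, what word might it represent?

Step 1: In English, 'E' is the most frequent letter (12.7%).
Step 2: The most frequent ciphertext letter is 'F' (position 5).
Step 3: Shift = (5 - 4) mod 26 = 1.
Step 4: Decrypt 'IJT' by shifting back 1:
  I -> H
  J -> I
  T -> S
Step 5: 'IJT' decrypts to 'HIS'.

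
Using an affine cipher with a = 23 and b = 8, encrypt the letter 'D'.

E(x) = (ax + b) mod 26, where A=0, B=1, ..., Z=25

Step 1: Convert 'D' to number: x = 3.
Step 2: E(3) = (23 * 3 + 8) mod 26 = 77 mod 26 = 25.
Step 3: Convert 25 back to letter: Z.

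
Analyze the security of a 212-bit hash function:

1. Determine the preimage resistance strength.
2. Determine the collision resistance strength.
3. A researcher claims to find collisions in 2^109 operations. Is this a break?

Step 1: Preimage resistance requires brute-force of 2^212 operations.
Step 2: Collision resistance (birthday bound) = 2^(212/2) = 2^106.
Step 3: The claimed attack costs 2^109 operations.
Step 4: Since 2^109 >= 2^106, the claimed attack is no faster than the generic birthday attack, so this does not break collision resistance.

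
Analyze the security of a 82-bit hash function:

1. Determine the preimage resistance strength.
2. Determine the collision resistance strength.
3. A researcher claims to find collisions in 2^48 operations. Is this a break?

Step 1: Preimage resistance requires brute-force of 2^82 operations.
Step 2: Collision resistance (birthday bound) = 2^(82/2) = 2^41.
Step 3: The claimed attack costs 2^48 operations.
Step 4: Since 2^48 >= 2^41, the claimed attack is no faster than the generic birthday attack, so this does not break collision resistance.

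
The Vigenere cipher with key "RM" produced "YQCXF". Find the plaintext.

Step 1: Extend key: RMRMR
Step 2: Decrypt each letter (c - k) mod 26:
  Y(24) - R(17) = (24-17) mod 26 = 7 = H
  Q(16) - M(12) = (16-12) mod 26 = 4 = E
  C(2) - R(17) = (2-17) mod 26 = 11 = L
  X(23) - M(12) = (23-12) mod 26 = 11 = L
  F(5) - R(17) = (5-17) mod 26 = 14 = O
Plaintext: HELLO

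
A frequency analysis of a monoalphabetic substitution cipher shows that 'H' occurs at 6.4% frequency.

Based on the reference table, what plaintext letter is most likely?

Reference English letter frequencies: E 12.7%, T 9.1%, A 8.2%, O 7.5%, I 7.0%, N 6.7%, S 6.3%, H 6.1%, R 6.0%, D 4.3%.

Step 1: The observed frequency is 6.4%.
Step 2: Compare with English frequencies:
  E: 12.7% (difference: 6.3%)
  T: 9.1% (difference: 2.7%)
  A: 8.2% (difference: 1.8%)
  O: 7.5% (difference: 1.1%)
  I: 7.0% (difference: 0.6%)
  N: 6.7% (difference: 0.3%)
  S: 6.3% (difference: 0.1%) <-- closest
  H: 6.1% (difference: 0.3%)
  R: 6.0% (difference: 0.4%)
  D: 4.3% (difference: 2.1%)
Step 3: 'H' most likely represents 'S' (frequency 6.3%).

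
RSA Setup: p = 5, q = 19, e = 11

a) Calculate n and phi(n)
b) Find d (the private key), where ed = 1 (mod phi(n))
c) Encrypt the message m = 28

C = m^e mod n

Step 1: n = 5 * 19 = 95.
Step 2: phi(n) = (5-1)(19-1) = 4 * 18 = 72.
Step 3: Find d = 11^(-1) mod 72 = 59.
  Verify: 11 * 59 = 649 = 1 (mod 72).
Step 4: C = 28^11 mod 95 = 62.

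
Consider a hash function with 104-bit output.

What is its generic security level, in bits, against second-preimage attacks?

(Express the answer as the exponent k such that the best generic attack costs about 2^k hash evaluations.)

Step 1: The hash has a 104-bit output.
Step 2: Second-preimage resistance means: given a specific input x, it should be infeasible to find a different y with h(y) = h(x).
With a 104-bit output, a generic search for a second preimage costs about 2^104 evaluations (each trial matches the fixed target with probability 2^-104).
Step 3: Security level = 104 bits.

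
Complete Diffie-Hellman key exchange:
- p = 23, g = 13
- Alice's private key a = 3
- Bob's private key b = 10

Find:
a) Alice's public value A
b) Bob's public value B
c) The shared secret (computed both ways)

Step 1: A = g^a mod p = 13^3 mod 23 = 12.
Step 2: B = g^b mod p = 13^10 mod 23 = 16.
Step 3: Alice computes s = B^a mod p = 16^3 mod 23 = 2.
Step 4: Bob computes s = A^b mod p = 12^10 mod 23 = 2.
Both sides agree: shared secret = 2.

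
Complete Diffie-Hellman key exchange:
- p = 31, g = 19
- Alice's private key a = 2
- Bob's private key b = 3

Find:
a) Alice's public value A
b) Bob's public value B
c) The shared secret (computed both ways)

Step 1: A = g^a mod p = 19^2 mod 31 = 20.
Step 2: B = g^b mod p = 19^3 mod 31 = 8.
Step 3: Alice computes s = B^a mod p = 8^2 mod 31 = 2.
Step 4: Bob computes s = A^b mod p = 20^3 mod 31 = 2.
Both sides agree: shared secret = 2.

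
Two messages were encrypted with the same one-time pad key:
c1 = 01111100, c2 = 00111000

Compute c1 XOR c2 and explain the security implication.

Step 1: c1 XOR c2 = (m1 XOR k) XOR (m2 XOR k).
Step 2: By XOR associativity/commutativity: = m1 XOR m2 XOR k XOR k = m1 XOR m2.
Step 3: 01111100 XOR 00111000 = 01000100 = 68.
Step 4: The key cancels out! An attacker learns m1 XOR m2 = 68, revealing the relationship between plaintexts.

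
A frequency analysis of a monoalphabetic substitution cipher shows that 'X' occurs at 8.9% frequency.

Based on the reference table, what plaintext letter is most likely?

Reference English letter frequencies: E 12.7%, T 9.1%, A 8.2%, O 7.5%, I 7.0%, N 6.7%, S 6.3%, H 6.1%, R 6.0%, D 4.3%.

Step 1: The observed frequency is 8.9%.
Step 2: Compare with English frequencies:
  E: 12.7% (difference: 3.8%)
  T: 9.1% (difference: 0.2%) <-- closest
  A: 8.2% (difference: 0.7%)
  O: 7.5% (difference: 1.4%)
  I: 7.0% (difference: 1.9%)
  N: 6.7% (difference: 2.2%)
  S: 6.3% (difference: 2.6%)
  H: 6.1% (difference: 2.8%)
  R: 6.0% (difference: 2.9%)
  D: 4.3% (difference: 4.6%)
Step 3: 'X' most likely represents 'T' (frequency 9.1%).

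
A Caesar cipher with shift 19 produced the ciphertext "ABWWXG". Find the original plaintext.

Step 1: Reverse the shift by subtracting 19 from each letter position.
  A (position 0) -> position (0-19) mod 26 = 7 -> H
  B (position 1) -> position (1-19) mod 26 = 8 -> I
  W (position 22) -> position (22-19) mod 26 = 3 -> D
  W (position 22) -> position (22-19) mod 26 = 3 -> D
  X (position 23) -> position (23-19) mod 26 = 4 -> E
  G (position 6) -> position (6-19) mod 26 = 13 -> N
Decrypted message: HIDDEN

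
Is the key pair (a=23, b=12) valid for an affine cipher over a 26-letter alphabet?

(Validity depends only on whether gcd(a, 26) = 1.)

Step 1: Compute gcd(23, 26).
Step 2: gcd(23, 26) = 1.
Since gcd = 1, 23 is coprime with 26, so it is a valid key.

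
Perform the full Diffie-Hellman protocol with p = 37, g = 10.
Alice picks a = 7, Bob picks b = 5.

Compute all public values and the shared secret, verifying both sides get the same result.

Step 1: A = g^a mod p = 10^7 mod 37 = 10.
Step 2: B = g^b mod p = 10^5 mod 37 = 26.
Step 3: Alice computes s = B^a mod p = 26^7 mod 37 = 26.
Step 4: Bob computes s = A^b mod p = 10^5 mod 37 = 26.
Both sides agree: shared secret = 26.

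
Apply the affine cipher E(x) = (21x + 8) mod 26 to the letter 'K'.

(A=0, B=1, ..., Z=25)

Step 1: Convert 'K' to number: x = 10.
Step 2: E(10) = (21 * 10 + 8) mod 26 = 218 mod 26 = 10.
Step 3: Convert 10 back to letter: K.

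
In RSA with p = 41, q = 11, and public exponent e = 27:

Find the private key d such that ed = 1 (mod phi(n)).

Step 1: n = 41 * 11 = 451.
Step 2: phi(n) = 40 * 10 = 400.
Step 3: Find d such that 27 * d = 1 (mod 400).
Step 4: d = 27^(-1) mod 400 = 163.
Verification: 27 * 163 = 4401 = 11 * 400 + 1.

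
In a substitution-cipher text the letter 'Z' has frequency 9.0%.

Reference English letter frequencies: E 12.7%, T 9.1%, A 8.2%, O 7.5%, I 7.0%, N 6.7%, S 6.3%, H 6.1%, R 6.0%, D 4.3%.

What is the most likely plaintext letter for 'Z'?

Step 1: The observed frequency is 9.0%.
Step 2: Compare with English frequencies:
  E: 12.7% (difference: 3.7%)
  T: 9.1% (difference: 0.1%) <-- closest
  A: 8.2% (difference: 0.8%)
  O: 7.5% (difference: 1.5%)
  I: 7.0% (difference: 2.0%)
  N: 6.7% (difference: 2.3%)
  S: 6.3% (difference: 2.7%)
  H: 6.1% (difference: 2.9%)
  R: 6.0% (difference: 3.0%)
  D: 4.3% (difference: 4.7%)
Step 3: 'Z' most likely represents 'T' (frequency 9.1%).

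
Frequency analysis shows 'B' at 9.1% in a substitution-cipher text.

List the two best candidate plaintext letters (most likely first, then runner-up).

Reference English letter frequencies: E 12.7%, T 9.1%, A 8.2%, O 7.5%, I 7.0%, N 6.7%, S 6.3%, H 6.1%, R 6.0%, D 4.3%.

Step 1: Observed frequency of 'B' is 9.1%.
Step 2: Compute distances to each reference frequency and sort:
  T (9.1%): difference = 0.0% <-- BEST
  A (8.2%): difference = 0.9% <-- RUNNER-UP
  O (7.5%): difference = 1.6%
  I (7.0%): difference = 2.1%
  N (6.7%): difference = 2.4%
Step 3: Most likely is 'T' (9.1%, diff 0.0%); second most likely is 'A' (8.2%, diff 0.9%).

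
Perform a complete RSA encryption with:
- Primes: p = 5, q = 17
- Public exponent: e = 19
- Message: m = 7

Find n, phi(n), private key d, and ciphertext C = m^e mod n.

Step 1: n = 5 * 17 = 85.
Step 2: phi(n) = (5-1)(17-1) = 4 * 16 = 64.
Step 3: Find d = 19^(-1) mod 64 = 27.
  Verify: 19 * 27 = 513 = 1 (mod 64).
Step 4: C = 7^19 mod 85 = 3.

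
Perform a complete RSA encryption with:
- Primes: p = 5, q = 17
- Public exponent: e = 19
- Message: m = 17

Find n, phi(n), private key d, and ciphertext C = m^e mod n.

Step 1: n = 5 * 17 = 85.
Step 2: phi(n) = (5-1)(17-1) = 4 * 16 = 64.
Step 3: Find d = 19^(-1) mod 64 = 27.
  Verify: 19 * 27 = 513 = 1 (mod 64).
Step 4: C = 17^19 mod 85 = 68.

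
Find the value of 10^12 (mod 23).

Step 1: Compute 10^12 mod 23 step by step, reducing modulo 23 at each step.
  10^1 mod 23 = 10
  10^2 mod 23 = (10 * 10) mod 23 = 8
  10^3 mod 23 = (8 * 10) mod 23 = 11
  10^4 mod 23 = (11 * 10) mod 23 = 18
  10^5 mod 23 = (18 * 10) mod 23 = 19
  10^6 mod 23 = (19 * 10) mod 23 = 6
  10^7 mod 23 = (6 * 10) mod 23 = 14
  10^8 mod 23 = (14 * 10) mod 23 = 2
  10^9 mod 23 = (2 * 10) mod 23 = 20
  10^10 mod 23 = (20 * 10) mod 23 = 16
  10^11 mod 23 = (16 * 10) mod 23 = 22
  10^12 mod 23 = (22 * 10) mod 23 = 13
Step 2: Result = 13.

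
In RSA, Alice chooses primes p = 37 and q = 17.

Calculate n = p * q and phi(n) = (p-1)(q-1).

Step 1: n = p * q = 37 * 17 = 629.
Step 2: phi(n) = (p-1)(q-1) = 36 * 16 = 576.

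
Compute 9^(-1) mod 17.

Step 1: We need x such that 9 * x = 1 (mod 17).
Step 2: Using the extended Euclidean algorithm or trial:
  9 * 2 = 18 = 1 * 17 + 1.
Step 3: Since 18 mod 17 = 1, the inverse is x = 2.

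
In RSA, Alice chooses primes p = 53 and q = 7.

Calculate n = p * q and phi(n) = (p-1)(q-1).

Step 1: n = p * q = 53 * 7 = 371.
Step 2: phi(n) = (p-1)(q-1) = 52 * 6 = 312.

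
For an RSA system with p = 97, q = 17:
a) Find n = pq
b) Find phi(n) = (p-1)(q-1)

Step 1: n = p * q = 97 * 17 = 1649.
Step 2: phi(n) = (p-1)(q-1) = 96 * 16 = 1536.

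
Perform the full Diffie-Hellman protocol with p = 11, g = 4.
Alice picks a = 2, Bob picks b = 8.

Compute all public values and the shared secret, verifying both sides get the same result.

Step 1: A = g^a mod p = 4^2 mod 11 = 5.
Step 2: B = g^b mod p = 4^8 mod 11 = 9.
Step 3: Alice computes s = B^a mod p = 9^2 mod 11 = 4.
Step 4: Bob computes s = A^b mod p = 5^8 mod 11 = 4.
Both sides agree: shared secret = 4.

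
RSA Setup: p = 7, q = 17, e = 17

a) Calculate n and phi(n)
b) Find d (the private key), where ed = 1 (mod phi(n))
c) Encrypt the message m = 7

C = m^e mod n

Step 1: n = 7 * 17 = 119.
Step 2: phi(n) = (7-1)(17-1) = 6 * 16 = 96.
Step 3: Find d = 17^(-1) mod 96 = 17.
  Verify: 17 * 17 = 289 = 1 (mod 96).
Step 4: C = 7^17 mod 119 = 7.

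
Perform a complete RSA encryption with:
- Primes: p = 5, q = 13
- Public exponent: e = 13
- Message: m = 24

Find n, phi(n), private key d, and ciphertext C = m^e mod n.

Step 1: n = 5 * 13 = 65.
Step 2: phi(n) = (5-1)(13-1) = 4 * 12 = 48.
Step 3: Find d = 13^(-1) mod 48 = 37.
  Verify: 13 * 37 = 481 = 1 (mod 48).
Step 4: C = 24^13 mod 65 = 24.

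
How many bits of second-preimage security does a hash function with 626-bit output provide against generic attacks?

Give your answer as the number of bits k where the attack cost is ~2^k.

Step 1: The hash has a 626-bit output.
Step 2: Second-preimage resistance means: given a specific input x, it should be infeasible to find a different y with h(y) = h(x).
With a 626-bit output, a generic search for a second preimage costs about 2^626 evaluations (each trial matches the fixed target with probability 2^-626).
Step 3: Security level = 626 bits.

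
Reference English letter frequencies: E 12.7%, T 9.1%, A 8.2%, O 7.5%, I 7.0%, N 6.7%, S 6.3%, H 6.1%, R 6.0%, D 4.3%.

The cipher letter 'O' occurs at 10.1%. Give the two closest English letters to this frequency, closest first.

Step 1: Observed frequency of 'O' is 10.1%.
Step 2: Compute distances to each reference frequency and sort:
  T (9.1%): difference = 1.0% <-- BEST
  A (8.2%): difference = 1.9% <-- RUNNER-UP
  E (12.7%): difference = 2.6%
  O (7.5%): difference = 2.6%
  I (7.0%): difference = 3.1%
Step 3: Most likely is 'T' (9.1%, diff 1.0%); second most likely is 'A' (8.2%, diff 1.9%).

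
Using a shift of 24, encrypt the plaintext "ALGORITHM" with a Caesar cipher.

Step 1: For each letter, shift forward by 24 positions (mod 26).
  A (position 0) -> position (0+24) mod 26 = 24 -> Y
  L (position 11) -> position (11+24) mod 26 = 9 -> J
  G (position 6) -> position (6+24) mod 26 = 4 -> E
  O (position 14) -> position (14+24) mod 26 = 12 -> M
  R (position 17) -> position (17+24) mod 26 = 15 -> P
  I (position 8) -> position (8+24) mod 26 = 6 -> G
  T (position 19) -> position (19+24) mod 26 = 17 -> R
  H (position 7) -> position (7+24) mod 26 = 5 -> F
  M (position 12) -> position (12+24) mod 26 = 10 -> K
Result: YJEMPGRFK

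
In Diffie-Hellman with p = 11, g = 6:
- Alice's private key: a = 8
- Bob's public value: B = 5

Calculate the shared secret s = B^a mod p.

Step 1: s = B^a mod p = 5^8 mod 11.
  5^1 mod 11 = 5
  5^2 mod 11 = (5 * 5) mod 11 = 3
  5^3 mod 11 = (3 * 5) mod 11 = 4
  5^4 mod 11 = (4 * 5) mod 11 = 9
  5^5 mod 11 = (9 * 5) mod 11 = 1
  5^6 mod 11 = (1 * 5) mod 11 = 5
  5^7 mod 11 = (5 * 5) mod 11 = 3
  5^8 mod 11 = (3 * 5) mod 11 = 4
Result: shared secret = 4.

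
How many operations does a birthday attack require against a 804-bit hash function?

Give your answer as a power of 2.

Step 1: The birthday paradox gives collision probability ~50% after sqrt(2^n) = 2^(n/2) hashes.
Step 2: For 804-bit output: 2^(804/2) = 2^402.
Step 3: Approximately 2^402 hash computations needed.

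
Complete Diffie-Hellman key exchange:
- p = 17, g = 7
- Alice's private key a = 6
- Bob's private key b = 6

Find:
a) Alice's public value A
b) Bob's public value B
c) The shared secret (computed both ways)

Step 1: A = g^a mod p = 7^6 mod 17 = 9.
Step 2: B = g^b mod p = 7^6 mod 17 = 9.
Step 3: Alice computes s = B^a mod p = 9^6 mod 17 = 4.
Step 4: Bob computes s = A^b mod p = 9^6 mod 17 = 4.
Both sides agree: shared secret = 4.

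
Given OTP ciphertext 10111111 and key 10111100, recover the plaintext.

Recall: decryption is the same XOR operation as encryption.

Step 1: XOR ciphertext with key:
  Ciphertext: 10111111
  Key:        10111100
  XOR:        00000011
Step 2: Plaintext = 00000011 = 3 in decimal.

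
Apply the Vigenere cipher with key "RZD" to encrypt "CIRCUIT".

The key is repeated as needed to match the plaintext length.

Step 1: Repeat key to match plaintext length:
  Plaintext: CIRCUIT
  Key:       RZDRZDR
Step 2: Encrypt each letter:
  C(2) + R(17) = (2+17) mod 26 = 19 = T
  I(8) + Z(25) = (8+25) mod 26 = 7 = H
  R(17) + D(3) = (17+3) mod 26 = 20 = U
  C(2) + R(17) = (2+17) mod 26 = 19 = T
  U(20) + Z(25) = (20+25) mod 26 = 19 = T
  I(8) + D(3) = (8+3) mod 26 = 11 = L
  T(19) + R(17) = (19+17) mod 26 = 10 = K
Ciphertext: THUTTLK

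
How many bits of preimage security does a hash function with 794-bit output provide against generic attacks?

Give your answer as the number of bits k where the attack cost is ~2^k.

Step 1: The hash has a 794-bit output.
Step 2: Preimage resistance means: given a digest h(x), it should be infeasible to find any input that hashes to it.
With a 794-bit output there are 2^794 possible digests, so a generic brute-force preimage search costs about 2^794 evaluations.
Step 3: Security level = 794 bits.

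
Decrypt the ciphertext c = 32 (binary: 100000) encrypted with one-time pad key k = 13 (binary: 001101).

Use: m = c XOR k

Step 1: XOR ciphertext with key:
  Ciphertext: 100000
  Key:        001101
  XOR:        101101
Step 2: Plaintext = 101101 = 45 in decimal.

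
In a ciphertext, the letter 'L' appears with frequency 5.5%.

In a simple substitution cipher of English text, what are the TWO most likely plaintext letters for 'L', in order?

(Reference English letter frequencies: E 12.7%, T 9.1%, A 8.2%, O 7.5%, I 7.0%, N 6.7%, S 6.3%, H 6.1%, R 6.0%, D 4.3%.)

Step 1: Observed frequency of 'L' is 5.5%.
Step 2: Compute distances to each reference frequency and sort:
  R (6.0%): difference = 0.5% <-- BEST
  H (6.1%): difference = 0.6% <-- RUNNER-UP
  S (6.3%): difference = 0.8%
  N (6.7%): difference = 1.2%
  D (4.3%): difference = 1.2%
Step 3: Most likely is 'R' (6.0%, diff 0.5%); second most likely is 'H' (6.1%, diff 0.6%).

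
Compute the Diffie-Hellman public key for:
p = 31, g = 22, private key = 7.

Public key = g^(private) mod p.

Step 1: A = g^a mod p = 22^7 mod 31.
  22^1 mod 31 = 22
  22^2 mod 31 = (22 * 22) mod 31 = 19
  22^3 mod 31 = (19 * 22) mod 31 = 15
  22^4 mod 31 = (15 * 22) mod 31 = 20
  22^5 mod 31 = (20 * 22) mod 31 = 6
  22^6 mod 31 = (6 * 22) mod 31 = 8
  22^7 mod 31 = (8 * 22) mod 31 = 21
Result: A = 21.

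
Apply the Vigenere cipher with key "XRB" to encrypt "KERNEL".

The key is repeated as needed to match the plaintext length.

Step 1: Repeat key to match plaintext length:
  Plaintext: KERNEL
  Key:       XRBXRB
Step 2: Encrypt each letter:
  K(10) + X(23) = (10+23) mod 26 = 7 = H
  E(4) + R(17) = (4+17) mod 26 = 21 = V
  R(17) + B(1) = (17+1) mod 26 = 18 = S
  N(13) + X(23) = (13+23) mod 26 = 10 = K
  E(4) + R(17) = (4+17) mod 26 = 21 = V
  L(11) + B(1) = (11+1) mod 26 = 12 = M
Ciphertext: HVSKVM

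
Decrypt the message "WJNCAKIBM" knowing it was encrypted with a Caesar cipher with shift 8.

Step 1: Reverse the shift by subtracting 8 from each letter position.
  W (position 22) -> position (22-8) mod 26 = 14 -> O
  J (position 9) -> position (9-8) mod 26 = 1 -> B
  N (position 13) -> position (13-8) mod 26 = 5 -> F
  C (position 2) -> position (2-8) mod 26 = 20 -> U
  A (position 0) -> position (0-8) mod 26 = 18 -> S
  K (position 10) -> position (10-8) mod 26 = 2 -> C
  I (position 8) -> position (8-8) mod 26 = 0 -> A
  B (position 1) -> position (1-8) mod 26 = 19 -> T
  M (position 12) -> position (12-8) mod 26 = 4 -> E
Decrypted message: OBFUSCATE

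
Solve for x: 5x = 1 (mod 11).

Step 1: We need x such that 5 * x = 1 (mod 11).
Step 2: Using the extended Euclidean algorithm or trial:
  5 * 9 = 45 = 4 * 11 + 1.
Step 3: Since 45 mod 11 = 1, the inverse is x = 9.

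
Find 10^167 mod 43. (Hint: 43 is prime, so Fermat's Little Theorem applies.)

Step 1: Since 43 is prime, by Fermat's Little Theorem: 10^42 = 1 (mod 43).
Step 2: Reduce exponent: 167 mod 42 = 41.
Step 3: So 10^167 = 10^41 (mod 43).
Step 4: 10^41 mod 43 = 13.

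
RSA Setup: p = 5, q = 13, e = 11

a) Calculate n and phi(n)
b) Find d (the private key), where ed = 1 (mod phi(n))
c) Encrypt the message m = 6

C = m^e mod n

Step 1: n = 5 * 13 = 65.
Step 2: phi(n) = (5-1)(13-1) = 4 * 12 = 48.
Step 3: Find d = 11^(-1) mod 48 = 35.
  Verify: 11 * 35 = 385 = 1 (mod 48).
Step 4: C = 6^11 mod 65 = 11.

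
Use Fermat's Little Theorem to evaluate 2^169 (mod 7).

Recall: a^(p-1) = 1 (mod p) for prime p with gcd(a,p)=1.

Step 1: Since 7 is prime, by Fermat's Little Theorem: 2^6 = 1 (mod 7).
Step 2: Reduce exponent: 169 mod 6 = 1.
Step 3: So 2^169 = 2^1 (mod 7).
Step 4: 2^1 mod 7 = 2.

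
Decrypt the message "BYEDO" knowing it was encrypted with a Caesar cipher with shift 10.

Step 1: Reverse the shift by subtracting 10 from each letter position.
  B (position 1) -> position (1-10) mod 26 = 17 -> R
  Y (position 24) -> position (24-10) mod 26 = 14 -> O
  E (position 4) -> position (4-10) mod 26 = 20 -> U
  D (position 3) -> position (3-10) mod 26 = 19 -> T
  O (position 14) -> position (14-10) mod 26 = 4 -> E
Decrypted message: ROUTE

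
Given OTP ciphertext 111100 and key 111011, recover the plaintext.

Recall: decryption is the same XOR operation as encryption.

Step 1: XOR ciphertext with key:
  Ciphertext: 111100
  Key:        111011
  XOR:        000111
Step 2: Plaintext = 000111 = 7 in decimal.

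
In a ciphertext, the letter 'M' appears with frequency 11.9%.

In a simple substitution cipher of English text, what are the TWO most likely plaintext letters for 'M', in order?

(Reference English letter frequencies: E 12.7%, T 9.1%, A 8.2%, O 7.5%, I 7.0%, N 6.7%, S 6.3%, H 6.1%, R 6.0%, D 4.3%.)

Step 1: Observed frequency of 'M' is 11.9%.
Step 2: Compute distances to each reference frequency and sort:
  E (12.7%): difference = 0.8% <-- BEST
  T (9.1%): difference = 2.8% <-- RUNNER-UP
  A (8.2%): difference = 3.7%
  O (7.5%): difference = 4.4%
  I (7.0%): difference = 4.9%
Step 3: Most likely is 'E' (12.7%, diff 0.8%); second most likely is 'T' (9.1%, diff 2.8%).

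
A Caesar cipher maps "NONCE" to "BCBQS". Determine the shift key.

Step 1: Compare first letters: N (position 13) -> B (position 1).
Step 2: Shift = (1 - 13) mod 26 = 14.
The shift value is 14.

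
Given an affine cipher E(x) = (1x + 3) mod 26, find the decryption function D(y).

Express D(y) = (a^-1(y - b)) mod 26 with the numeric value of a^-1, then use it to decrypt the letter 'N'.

Step 1: Find a^-1, the modular inverse of 1 mod 26.
Step 2: We need 1 * a^-1 = 1 (mod 26).
Step 3: 1 * 1 = 1 = 0 * 26 + 1, so a^-1 = 1.
Step 4: D(y) = 1(y - 3) mod 26.
Step 5: Apply to 'N' (y = 13): D(13) = 1 * (13 - 3) mod 26 = 1 * 10 mod 26 = 10 -> 'K'.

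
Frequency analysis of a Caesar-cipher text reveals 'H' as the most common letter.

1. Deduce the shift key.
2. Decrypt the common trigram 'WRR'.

Step 1: In English, 'E' is the most frequent letter (12.7%).
Step 2: The most frequent ciphertext letter is 'H' (position 7).
Step 3: Shift = (7 - 4) mod 26 = 3.
Step 4: Decrypt 'WRR' by shifting back 3:
  W -> T
  R -> O
  R -> O
Step 5: 'WRR' decrypts to 'TOO'.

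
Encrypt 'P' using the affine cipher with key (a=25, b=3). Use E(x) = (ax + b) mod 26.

Step 1: Convert 'P' to number: x = 15.
Step 2: E(15) = (25 * 15 + 3) mod 26 = 378 mod 26 = 14.
Step 3: Convert 14 back to letter: O.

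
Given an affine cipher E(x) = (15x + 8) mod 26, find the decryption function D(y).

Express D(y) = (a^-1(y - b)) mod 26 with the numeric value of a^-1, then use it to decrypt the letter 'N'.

Step 1: Find a^-1, the modular inverse of 15 mod 26.
Step 2: We need 15 * a^-1 = 1 (mod 26).
Step 3: 15 * 7 = 105 = 4 * 26 + 1, so a^-1 = 7.
Step 4: D(y) = 7(y - 8) mod 26.
Step 5: Apply to 'N' (y = 13): D(13) = 7 * (13 - 8) mod 26 = 7 * 5 mod 26 = 9 -> 'J'.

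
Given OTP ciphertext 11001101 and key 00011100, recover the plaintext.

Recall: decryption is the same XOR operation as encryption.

Step 1: XOR ciphertext with key:
  Ciphertext: 11001101
  Key:        00011100
  XOR:        11010001
Step 2: Plaintext = 11010001 = 209 in decimal.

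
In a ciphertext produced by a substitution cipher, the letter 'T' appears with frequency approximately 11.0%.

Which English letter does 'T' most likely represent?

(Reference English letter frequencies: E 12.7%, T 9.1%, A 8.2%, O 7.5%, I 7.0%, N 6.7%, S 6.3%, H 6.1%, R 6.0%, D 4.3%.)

Step 1: The observed frequency is 11.0%.
Step 2: Compare with English frequencies:
  E: 12.7% (difference: 1.7%) <-- closest
  T: 9.1% (difference: 1.9%)
  A: 8.2% (difference: 2.8%)
  O: 7.5% (difference: 3.5%)
  I: 7.0% (difference: 4.0%)
  N: 6.7% (difference: 4.3%)
  S: 6.3% (difference: 4.7%)
  H: 6.1% (difference: 4.9%)
  R: 6.0% (difference: 5.0%)
  D: 4.3% (difference: 6.7%)
Step 3: 'T' most likely represents 'E' (frequency 12.7%).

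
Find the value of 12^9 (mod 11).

Step 1: Compute 12^9 mod 11 step by step, reducing modulo 11 at each step.
  12^1 mod 11 = 1
  12^2 mod 11 = (1 * 12) mod 11 = 1
  12^3 mod 11 = (1 * 12) mod 11 = 1
  12^4 mod 11 = (1 * 12) mod 11 = 1
  12^5 mod 11 = (1 * 12) mod 11 = 1
  12^6 mod 11 = (1 * 12) mod 11 = 1
  12^7 mod 11 = (1 * 12) mod 11 = 1
  12^8 mod 11 = (1 * 12) mod 11 = 1
  12^9 mod 11 = (1 * 12) mod 11 = 1
Step 2: Result = 1.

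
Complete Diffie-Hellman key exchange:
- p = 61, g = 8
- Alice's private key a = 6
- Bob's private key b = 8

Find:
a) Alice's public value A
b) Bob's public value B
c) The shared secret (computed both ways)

Step 1: A = g^a mod p = 8^6 mod 61 = 27.
Step 2: B = g^b mod p = 8^8 mod 61 = 20.
Step 3: Alice computes s = B^a mod p = 20^6 mod 61 = 20.
Step 4: Bob computes s = A^b mod p = 27^8 mod 61 = 20.
Both sides agree: shared secret = 20.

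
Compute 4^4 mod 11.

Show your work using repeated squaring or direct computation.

Step 1: Compute 4^4 mod 11 step by step, reducing modulo 11 at each step.
  4^1 mod 11 = 4
  4^2 mod 11 = (4 * 4) mod 11 = 5
  4^3 mod 11 = (5 * 4) mod 11 = 9
  4^4 mod 11 = (9 * 4) mod 11 = 3
Step 2: Result = 3.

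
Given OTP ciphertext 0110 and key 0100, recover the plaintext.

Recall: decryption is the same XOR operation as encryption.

Step 1: XOR ciphertext with key:
  Ciphertext: 0110
  Key:        0100
  XOR:        0010
Step 2: Plaintext = 0010 = 2 in decimal.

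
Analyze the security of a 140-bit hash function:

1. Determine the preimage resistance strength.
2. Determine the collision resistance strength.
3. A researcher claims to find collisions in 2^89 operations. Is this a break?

Step 1: Preimage resistance requires brute-force of 2^140 operations.
Step 2: Collision resistance (birthday bound) = 2^(140/2) = 2^70.
Step 3: The claimed attack costs 2^89 operations.
Step 4: Since 2^89 >= 2^70, the claimed attack is no faster than the generic birthday attack, so this does not break collision resistance.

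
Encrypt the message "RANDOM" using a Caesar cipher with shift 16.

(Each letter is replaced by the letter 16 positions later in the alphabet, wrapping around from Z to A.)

Step 1: For each letter, shift forward by 16 positions (mod 26).
  R (position 17) -> position (17+16) mod 26 = 7 -> H
  A (position 0) -> position (0+16) mod 26 = 16 -> Q
  N (position 13) -> position (13+16) mod 26 = 3 -> D
  D (position 3) -> position (3+16) mod 26 = 19 -> T
  O (position 14) -> position (14+16) mod 26 = 4 -> E
  M (position 12) -> position (12+16) mod 26 = 2 -> C
Result: HQDTEC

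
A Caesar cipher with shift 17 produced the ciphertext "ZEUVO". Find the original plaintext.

Step 1: Reverse the shift by subtracting 17 from each letter position.
  Z (position 25) -> position (25-17) mod 26 = 8 -> I
  E (position 4) -> position (4-17) mod 26 = 13 -> N
  U (position 20) -> position (20-17) mod 26 = 3 -> D
  V (position 21) -> position (21-17) mod 26 = 4 -> E
  O (position 14) -> position (14-17) mod 26 = 23 -> X
Decrypted message: INDEX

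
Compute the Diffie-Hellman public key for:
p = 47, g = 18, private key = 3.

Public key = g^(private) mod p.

Step 1: A = g^a mod p = 18^3 mod 47.
  18^1 mod 47 = 18
  18^2 mod 47 = (18 * 18) mod 47 = 42
  18^3 mod 47 = (42 * 18) mod 47 = 4
Result: A = 4.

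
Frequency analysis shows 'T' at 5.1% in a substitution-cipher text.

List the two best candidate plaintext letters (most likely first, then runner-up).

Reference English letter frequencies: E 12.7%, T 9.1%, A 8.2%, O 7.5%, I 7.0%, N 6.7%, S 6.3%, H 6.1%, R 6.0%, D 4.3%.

Step 1: Observed frequency of 'T' is 5.1%.
Step 2: Compute distances to each reference frequency and sort:
  D (4.3%): difference = 0.8% <-- BEST
  R (6.0%): difference = 0.9% <-- RUNNER-UP
  H (6.1%): difference = 1.0%
  S (6.3%): difference = 1.2%
  N (6.7%): difference = 1.6%
Step 3: Most likely is 'D' (4.3%, diff 0.8%); second most likely is 'R' (6.0%, diff 0.9%).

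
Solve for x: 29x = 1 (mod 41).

Step 1: We need x such that 29 * x = 1 (mod 41).
Step 2: Using the extended Euclidean algorithm or trial:
  29 * 17 = 493 = 12 * 41 + 1.
Step 3: Since 493 mod 41 = 1, the inverse is x = 17.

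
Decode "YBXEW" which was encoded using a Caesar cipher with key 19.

Step 1: Reverse the shift by subtracting 19 from each letter position.
  Y (position 24) -> position (24-19) mod 26 = 5 -> F
  B (position 1) -> position (1-19) mod 26 = 8 -> I
  X (position 23) -> position (23-19) mod 26 = 4 -> E
  E (position 4) -> position (4-19) mod 26 = 11 -> L
  W (position 22) -> position (22-19) mod 26 = 3 -> D
Decrypted message: FIELD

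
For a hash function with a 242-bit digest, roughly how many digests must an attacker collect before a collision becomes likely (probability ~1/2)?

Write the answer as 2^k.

Step 1: The birthday paradox gives collision probability ~50% after sqrt(2^n) = 2^(n/2) hashes.
Step 2: For 242-bit output: 2^(242/2) = 2^121.
Step 3: Approximately 2^121 hash computations needed.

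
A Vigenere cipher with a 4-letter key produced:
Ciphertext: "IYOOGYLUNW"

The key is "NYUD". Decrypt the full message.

Step 1: Key 'NYUD' has length 4. Extended key: NYUDNYUDNY
Step 2: Decrypt each position:
  I(8) - N(13) = 21 = V
  Y(24) - Y(24) = 0 = A
  O(14) - U(20) = 20 = U
  O(14) - D(3) = 11 = L
  G(6) - N(13) = 19 = T
  Y(24) - Y(24) = 0 = A
  L(11) - U(20) = 17 = R
  U(20) - D(3) = 17 = R
  N(13) - N(13) = 0 = A
  W(22) - Y(24) = 24 = Y
Plaintext: VAULTARRAY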